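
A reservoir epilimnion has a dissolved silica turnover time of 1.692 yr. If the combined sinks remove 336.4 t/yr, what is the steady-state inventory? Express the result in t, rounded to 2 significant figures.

τ = M/F ⇒ M = τ × F = 1.692 × 336.4 = 569.2 t.

570 t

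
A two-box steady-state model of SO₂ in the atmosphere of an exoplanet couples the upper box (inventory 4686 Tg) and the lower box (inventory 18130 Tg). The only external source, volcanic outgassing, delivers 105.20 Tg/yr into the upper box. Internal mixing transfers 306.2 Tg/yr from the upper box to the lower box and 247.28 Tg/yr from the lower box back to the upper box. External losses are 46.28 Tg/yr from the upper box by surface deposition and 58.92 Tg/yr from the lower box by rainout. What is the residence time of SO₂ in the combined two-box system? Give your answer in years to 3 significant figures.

217 yr

Residence time in the combined system uses the total inventory and the total *external* removal — internal exchanges between the two boxes cancel.
M_total = 4686 + 18130 = 22816 Tg.
ΣF_external_out = 46.28 + 58.92 = 105.20 Tg/yr.
τ = M_total / ΣF_ext = 22816 / 105.20 = 216.9 yr.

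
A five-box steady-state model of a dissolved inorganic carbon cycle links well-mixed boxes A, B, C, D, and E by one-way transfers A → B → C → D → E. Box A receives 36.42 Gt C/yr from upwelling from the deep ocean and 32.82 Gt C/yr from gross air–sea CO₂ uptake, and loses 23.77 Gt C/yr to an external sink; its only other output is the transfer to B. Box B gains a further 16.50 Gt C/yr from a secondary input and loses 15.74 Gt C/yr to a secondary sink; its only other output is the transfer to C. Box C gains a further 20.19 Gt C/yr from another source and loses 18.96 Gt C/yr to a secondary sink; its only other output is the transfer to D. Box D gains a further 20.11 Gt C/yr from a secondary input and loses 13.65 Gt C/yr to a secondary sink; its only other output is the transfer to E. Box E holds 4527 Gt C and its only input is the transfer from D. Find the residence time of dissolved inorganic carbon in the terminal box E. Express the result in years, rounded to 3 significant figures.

Box A: F(A→B) = (36.42 + 32.82) − 23.77 = 45.470 Gt C/yr.
Box B: F(B→C) = (45.470 + 16.50) − 15.74 = 46.230 Gt C/yr.
Box C: F(C→D) = (46.230 + 20.19) − 18.96 = 47.460 Gt C/yr.
Box D: F(D→E) = (47.460 + 20.11) − 13.65 = 53.920 Gt C/yr.
Box E throughput = its input = 53.920 Gt C/yr; τ = 4527 / 53.920 = 83.96 yr.

84.0 yr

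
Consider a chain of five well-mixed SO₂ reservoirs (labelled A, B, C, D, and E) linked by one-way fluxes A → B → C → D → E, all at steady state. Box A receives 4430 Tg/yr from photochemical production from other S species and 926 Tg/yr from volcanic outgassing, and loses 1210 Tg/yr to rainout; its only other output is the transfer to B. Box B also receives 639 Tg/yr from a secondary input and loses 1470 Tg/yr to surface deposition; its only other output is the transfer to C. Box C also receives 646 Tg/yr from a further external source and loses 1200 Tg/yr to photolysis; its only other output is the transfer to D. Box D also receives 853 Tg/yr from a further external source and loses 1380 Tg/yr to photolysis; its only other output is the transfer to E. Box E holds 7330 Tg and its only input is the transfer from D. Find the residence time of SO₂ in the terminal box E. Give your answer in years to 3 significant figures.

3.28 yr

Box A: F(A→B) = (4430 + 926) − 1210 = 4146.0 Tg/yr.
Box B: F(B→C) = (4146.0 + 639) − 1470 = 3315.0 Tg/yr.
Box C: F(C→D) = (3315.0 + 646) − 1200 = 2761.0 Tg/yr.
Box D: F(D→E) = (2761.0 + 853) − 1380 = 2234.0 Tg/yr.
Box E throughput = its input = 2234.0 Tg/yr; τ = 7330 / 2234.0 = 3.281 yr.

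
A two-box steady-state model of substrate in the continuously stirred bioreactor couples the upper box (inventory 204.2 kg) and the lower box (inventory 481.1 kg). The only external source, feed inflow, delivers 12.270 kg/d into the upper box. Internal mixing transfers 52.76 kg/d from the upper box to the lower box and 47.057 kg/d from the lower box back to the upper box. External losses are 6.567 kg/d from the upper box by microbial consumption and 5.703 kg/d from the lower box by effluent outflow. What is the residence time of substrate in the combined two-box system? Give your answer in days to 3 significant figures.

For the system as a whole, the A↔B exchange is internal and contributes nothing to the throughput; only the external sinks remove mass.
M_total = 204.2 + 481.1 = 685.30 kg.
ΣF_external_out = 6.567 + 5.703 = 12.270 kg/d.
τ = M_total / ΣF_ext = 685.30 / 12.270 = 55.85 d.

55.9 d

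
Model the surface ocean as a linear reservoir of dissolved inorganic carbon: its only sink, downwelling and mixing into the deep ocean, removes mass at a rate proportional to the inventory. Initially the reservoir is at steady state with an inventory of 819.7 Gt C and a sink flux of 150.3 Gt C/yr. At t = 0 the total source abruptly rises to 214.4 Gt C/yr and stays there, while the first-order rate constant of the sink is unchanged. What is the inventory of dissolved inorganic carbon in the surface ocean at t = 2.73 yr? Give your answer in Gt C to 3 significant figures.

957 Gt C

The sink rate constant is k = F₀/M₀ = 150.3/819.7 = 0.1834 yr⁻¹.
Solving dM/dt = F₁ − kM with M(0) = M₀ gives M(t) = F₁/k + (M₀ − F₁/k)·e^(−kt).
F₁/k = 214.4/0.1834 = 1169.3 Gt C; kt = 0.1834 × 2.73 = 0.5006, e^(−kt) = 0.6062.
M(2.73) = 1169.3 + (819.7 − 1169.3) × 0.6062 = 1169.3 − 211.9 = 957.37 Gt C.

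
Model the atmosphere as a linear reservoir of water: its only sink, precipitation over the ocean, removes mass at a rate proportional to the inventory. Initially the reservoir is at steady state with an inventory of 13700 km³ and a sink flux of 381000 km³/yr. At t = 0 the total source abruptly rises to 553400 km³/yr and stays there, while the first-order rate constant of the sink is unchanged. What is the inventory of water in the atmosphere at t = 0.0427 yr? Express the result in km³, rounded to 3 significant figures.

The sink rate constant is k = F₀/M₀ = 381000/13700 = 27.81 yr⁻¹.
Solving dM/dt = F₁ − kM with M(0) = M₀ gives M(t) = F₁/k + (M₀ − F₁/k)·e^(−kt).
F₁/k = 553400/27.81 = 19899 km³; kt = 27.81 × 0.0427 = 1.187, e^(−kt) = 0.3050.
M(0.0427) = 19899 + (13700 − 19899) × 0.3050 = 19899 − 1891 = 18009 km³.

18000 km³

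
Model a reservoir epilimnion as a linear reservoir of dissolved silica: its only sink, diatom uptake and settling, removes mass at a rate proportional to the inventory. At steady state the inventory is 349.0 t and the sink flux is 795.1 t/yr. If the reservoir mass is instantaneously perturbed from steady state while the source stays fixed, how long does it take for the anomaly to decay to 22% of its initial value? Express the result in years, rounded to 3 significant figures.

For a linear reservoir the anomaly decays as exp(−t/τ) with τ = M/F = 349.0/795.1 = 0.4389 yr.
exp(−t/τ) = 0.22 ⇒ t = −τ ln(0.22) = 0.4389 × 1.514 = 0.6646 yr.

0.665 yr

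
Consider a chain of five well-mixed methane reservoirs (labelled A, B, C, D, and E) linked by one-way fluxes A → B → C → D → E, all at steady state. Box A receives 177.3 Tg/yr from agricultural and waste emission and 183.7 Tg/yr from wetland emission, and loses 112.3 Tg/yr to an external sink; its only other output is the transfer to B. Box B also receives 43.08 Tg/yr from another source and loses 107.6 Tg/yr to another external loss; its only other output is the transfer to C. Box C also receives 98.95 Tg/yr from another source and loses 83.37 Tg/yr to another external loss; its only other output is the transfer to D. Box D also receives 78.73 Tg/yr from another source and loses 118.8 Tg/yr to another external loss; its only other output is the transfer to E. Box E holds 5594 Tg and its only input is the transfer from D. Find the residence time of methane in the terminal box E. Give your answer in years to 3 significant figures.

Box A: F(A→B) = (177.3 + 183.7) − 112.3 = 248.70 Tg/yr.
Box B: F(B→C) = (248.70 + 43.08) − 107.6 = 184.18 Tg/yr.
Box C: F(C→D) = (184.18 + 98.95) − 83.37 = 199.76 Tg/yr.
Box D: F(D→E) = (199.76 + 78.73) − 118.8 = 159.69 Tg/yr.
Box E throughput = its input = 159.69 Tg/yr; τ = 5594 / 159.69 = 35.03 yr.

35.0 yr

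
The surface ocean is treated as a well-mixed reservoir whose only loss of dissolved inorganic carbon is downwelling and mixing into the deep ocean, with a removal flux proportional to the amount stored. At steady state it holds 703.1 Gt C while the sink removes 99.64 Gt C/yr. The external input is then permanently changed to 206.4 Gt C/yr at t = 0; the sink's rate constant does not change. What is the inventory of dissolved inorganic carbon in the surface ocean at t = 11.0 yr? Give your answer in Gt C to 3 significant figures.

The sink rate constant is k = F₀/M₀ = 99.64/703.1 = 0.1417 yr⁻¹.
Solving dM/dt = F₁ − kM with M(0) = M₀ gives M(t) = F₁/k + (M₀ − F₁/k)·e^(−kt).
F₁/k = 206.4/0.1417 = 1456.4 Gt C; kt = 0.1417 × 11.0 = 1.559, e^(−kt) = 0.2104.
M(11.0) = 1456.4 + (703.1 − 1456.4) × 0.2104 = 1456.4 − 158.5 = 1298.0 Gt C.

1300 Gt C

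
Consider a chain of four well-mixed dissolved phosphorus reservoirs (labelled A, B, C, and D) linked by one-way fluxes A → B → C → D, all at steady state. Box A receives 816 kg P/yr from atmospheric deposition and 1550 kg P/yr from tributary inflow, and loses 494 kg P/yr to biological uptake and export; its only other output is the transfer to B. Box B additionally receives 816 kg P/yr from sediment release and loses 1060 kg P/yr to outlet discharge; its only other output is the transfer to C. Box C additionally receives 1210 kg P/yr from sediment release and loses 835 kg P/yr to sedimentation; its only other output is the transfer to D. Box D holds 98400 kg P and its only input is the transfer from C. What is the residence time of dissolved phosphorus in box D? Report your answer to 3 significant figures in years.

Box A: F(A→B) = (816 + 1550) − 494 = 1872.0 kg P/yr.
Box B: F(B→C) = (1872.0 + 816) − 1060 = 1628.0 kg P/yr.
Box C: F(C→D) = (1628.0 + 1210) − 835 = 2003.0 kg P/yr.
Box D throughput = its input = 2003.0 kg P/yr; τ = 98400 / 2003.0 = 49.13 yr.

49.1 yr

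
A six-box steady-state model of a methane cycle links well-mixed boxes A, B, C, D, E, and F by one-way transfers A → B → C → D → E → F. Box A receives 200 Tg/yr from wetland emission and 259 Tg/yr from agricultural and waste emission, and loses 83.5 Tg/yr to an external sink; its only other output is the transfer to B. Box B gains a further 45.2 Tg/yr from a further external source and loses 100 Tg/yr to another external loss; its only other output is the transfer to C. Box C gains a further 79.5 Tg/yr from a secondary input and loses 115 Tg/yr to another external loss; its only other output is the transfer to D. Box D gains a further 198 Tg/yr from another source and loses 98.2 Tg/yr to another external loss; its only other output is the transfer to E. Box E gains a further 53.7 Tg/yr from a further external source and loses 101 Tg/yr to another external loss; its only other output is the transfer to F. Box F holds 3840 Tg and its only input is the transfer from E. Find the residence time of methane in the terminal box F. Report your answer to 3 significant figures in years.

Box A: F(A→B) = (200 + 259) − 83.5 = 375.50 Tg/yr.
Box B: F(B→C) = (375.50 + 45.2) − 100 = 320.70 Tg/yr.
Box C: F(C→D) = (320.70 + 79.5) − 115 = 285.20 Tg/yr.
Box D: F(D→E) = (285.20 + 198) − 98.2 = 385.00 Tg/yr.
Box E: F(E→F) = (385.00 + 53.7) − 101 = 337.70 Tg/yr.
Box F throughput = its input = 337.70 Tg/yr; τ = 3840 / 337.70 = 11.37 yr.

11.4 yr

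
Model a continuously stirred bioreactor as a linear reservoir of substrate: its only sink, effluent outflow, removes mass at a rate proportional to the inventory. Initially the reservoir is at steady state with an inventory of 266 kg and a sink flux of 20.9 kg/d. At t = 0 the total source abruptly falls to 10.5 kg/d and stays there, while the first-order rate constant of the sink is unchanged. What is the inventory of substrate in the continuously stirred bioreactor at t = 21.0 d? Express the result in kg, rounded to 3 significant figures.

159 kg

Residence time τ = M₀/F₀ = 12.73 d. The eventual steady state is M_∞ = M₀·(F₁/F₀) = 266 × 10.5/20.9 = 133.64 kg.
The anomaly ΔM(t) = M(t) − M_∞ decays as ΔM₀·e^(−t/τ) with ΔM₀ = 266 − 133.64 = 132.4 kg.
At t = 21.0 d, e^(−t/τ) = e^(−1.650) = 0.1920, so ΔM = 25.42 kg and M = 133.64 + 25.42 = 159.06 kg.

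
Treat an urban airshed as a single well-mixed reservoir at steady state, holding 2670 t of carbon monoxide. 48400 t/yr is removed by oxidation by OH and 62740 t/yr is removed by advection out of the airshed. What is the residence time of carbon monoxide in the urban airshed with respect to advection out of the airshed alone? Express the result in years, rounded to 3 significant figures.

0.0426 yr

Residence time with respect to a single sink: τ = M / F_sink.
τ = 2670 / 62740 = 0.04256 yr.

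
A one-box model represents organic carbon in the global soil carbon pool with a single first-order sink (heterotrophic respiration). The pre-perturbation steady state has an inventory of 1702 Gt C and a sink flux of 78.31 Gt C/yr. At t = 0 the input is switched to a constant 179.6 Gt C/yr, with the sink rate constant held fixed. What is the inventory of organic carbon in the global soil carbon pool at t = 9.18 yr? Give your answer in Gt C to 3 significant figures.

2460 Gt C

The sink rate constant is k = F₀/M₀ = 78.31/1702 = 0.04601 yr⁻¹.
Solving dM/dt = F₁ − kM with M(0) = M₀ gives M(t) = F₁/k + (M₀ − F₁/k)·e^(−kt).
F₁/k = 179.6/0.04601 = 3903.5 Gt C; kt = 0.04601 × 9.18 = 0.4224, e^(−kt) = 0.6555.
M(9.18) = 3903.5 + (1702 − 3903.5) × 0.6555 = 3903.5 − 1443 = 2460.4 Gt C.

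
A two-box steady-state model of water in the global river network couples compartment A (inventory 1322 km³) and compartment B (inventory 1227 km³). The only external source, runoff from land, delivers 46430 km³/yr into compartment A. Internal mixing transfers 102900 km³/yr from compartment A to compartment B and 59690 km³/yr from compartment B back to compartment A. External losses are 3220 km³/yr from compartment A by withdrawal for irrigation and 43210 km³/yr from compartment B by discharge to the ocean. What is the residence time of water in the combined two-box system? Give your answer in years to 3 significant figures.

0.0549 yr

Treat the two boxes together as one reservoir: the mixing fluxes between them are internal recycling, so τ = ΣM / Σ(external losses).
M_total = 1322 + 1227 = 2549.0 km³.
ΣF_external_out = 3220 + 43210 = 46430 km³/yr.
τ = M_total / ΣF_ext = 2549.0 / 46430 = 0.05490 yr.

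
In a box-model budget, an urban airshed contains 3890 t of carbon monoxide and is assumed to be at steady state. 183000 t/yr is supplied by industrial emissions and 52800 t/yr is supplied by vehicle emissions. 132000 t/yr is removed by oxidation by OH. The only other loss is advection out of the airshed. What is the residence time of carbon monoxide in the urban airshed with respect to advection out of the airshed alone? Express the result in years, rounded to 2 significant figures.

At steady state ΣF_in = ΣF_out.
ΣF_in = 183000 + 52800 = 235800 t/yr.
Advection out of the airshed flux = ΣF_in − (132000) = 235800 − 132000 = 103800 t/yr.
τ = M / F = 3890 / 103800 = 0.03748 yr.

0.037 yr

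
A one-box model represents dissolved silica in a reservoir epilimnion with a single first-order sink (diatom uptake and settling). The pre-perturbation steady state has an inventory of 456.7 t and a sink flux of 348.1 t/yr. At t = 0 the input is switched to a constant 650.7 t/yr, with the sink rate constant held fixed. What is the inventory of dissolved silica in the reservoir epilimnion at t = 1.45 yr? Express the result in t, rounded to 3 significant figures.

τ = M₀/F₀ = 456.7/348.1 = 1.312 yr; rate constant k = 1/τ.
New steady state M_∞ = F₁/k = F₁·τ = 650.7 × 1.312 = 853.70 t.
M(t) = M_∞ + (M₀ − M_∞)·e^(−t/τ); t/τ = 1.45/1.312 = 1.105, so e^(−t/τ) = 0.3311.
M(t) = 853.70 − 397.0 × 0.3311 = 722.24 t.

722 t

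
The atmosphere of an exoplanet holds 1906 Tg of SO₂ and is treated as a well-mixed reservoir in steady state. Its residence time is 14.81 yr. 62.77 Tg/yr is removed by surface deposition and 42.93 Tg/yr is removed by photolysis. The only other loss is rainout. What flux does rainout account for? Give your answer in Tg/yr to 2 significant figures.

Total removal F = M/τ = 1906 / 14.81 = 128.7 Tg/yr.
Rainout = F − (62.77 + 42.93) = 128.7 − 105.7 = 23.00 Tg/yr.

23 Tg/yr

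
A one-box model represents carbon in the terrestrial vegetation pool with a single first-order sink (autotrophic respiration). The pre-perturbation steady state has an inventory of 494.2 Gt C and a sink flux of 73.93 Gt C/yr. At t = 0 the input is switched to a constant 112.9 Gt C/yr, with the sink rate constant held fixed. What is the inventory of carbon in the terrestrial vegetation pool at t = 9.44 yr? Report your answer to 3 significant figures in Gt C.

691 Gt C

Residence time τ = M₀/F₀ = 6.685 yr. The eventual steady state is M_∞ = M₀·(F₁/F₀) = 494.2 × 112.9/73.93 = 754.70 Gt C.
The anomaly ΔM(t) = M(t) − M_∞ decays as ΔM₀·e^(−t/τ) with ΔM₀ = 494.2 − 754.70 = −260.5 Gt C.
At t = 9.44 yr, e^(−t/τ) = e^(−1.412) = 0.2436, so ΔM = −63.46 Gt C and M = 754.70 − 63.46 = 691.24 Gt C.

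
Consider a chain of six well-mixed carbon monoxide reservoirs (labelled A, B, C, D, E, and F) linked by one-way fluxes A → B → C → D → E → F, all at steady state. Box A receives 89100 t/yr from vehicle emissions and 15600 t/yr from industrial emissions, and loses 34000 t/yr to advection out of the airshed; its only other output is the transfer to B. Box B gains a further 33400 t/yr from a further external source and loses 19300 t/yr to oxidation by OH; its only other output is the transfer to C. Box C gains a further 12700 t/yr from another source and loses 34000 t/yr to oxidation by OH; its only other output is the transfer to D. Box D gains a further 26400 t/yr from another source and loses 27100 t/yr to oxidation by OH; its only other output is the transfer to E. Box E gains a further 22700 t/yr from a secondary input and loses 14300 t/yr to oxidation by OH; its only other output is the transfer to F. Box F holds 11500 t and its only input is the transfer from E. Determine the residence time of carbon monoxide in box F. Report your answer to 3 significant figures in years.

Box A: F(A→B) = (89100 + 15600) − 34000 = 70700 t/yr.
Box B: F(B→C) = (70700 + 33400) − 19300 = 84800 t/yr.
Box C: F(C→D) = (84800 + 12700) − 34000 = 63500 t/yr.
Box D: F(D→E) = (63500 + 26400) − 27100 = 62800 t/yr.
Box E: F(E→F) = (62800 + 22700) − 14300 = 71200 t/yr.
Box F throughput = its input = 71200 t/yr; τ = 11500 / 71200 = 0.1615 yr.

0.162 yr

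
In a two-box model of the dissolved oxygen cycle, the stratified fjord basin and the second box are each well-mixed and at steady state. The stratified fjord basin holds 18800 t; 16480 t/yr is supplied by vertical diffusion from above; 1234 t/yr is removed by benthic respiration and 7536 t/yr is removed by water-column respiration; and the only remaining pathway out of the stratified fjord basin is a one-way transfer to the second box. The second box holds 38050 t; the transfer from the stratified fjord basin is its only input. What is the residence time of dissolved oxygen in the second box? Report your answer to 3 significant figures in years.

4.94 yr

Balance the stratified fjord basin: ΣF_in = 16480 t/yr.
Transfer to the second box = ΣF_in − (1234 + 7536) = 7710.0 t/yr.
At steady state the output of the second box equals its input, 7710.0 t/yr.
τ = M / F = 38050 / 7710.0 = 4.935 yr.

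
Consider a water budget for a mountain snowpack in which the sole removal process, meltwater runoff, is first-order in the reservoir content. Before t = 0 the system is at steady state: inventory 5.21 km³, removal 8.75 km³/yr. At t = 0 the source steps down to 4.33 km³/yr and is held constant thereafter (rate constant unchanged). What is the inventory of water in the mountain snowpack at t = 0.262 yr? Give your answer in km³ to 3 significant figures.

4.27 km³

Residence time τ = M₀/F₀ = 0.5954 yr. The eventual steady state is M_∞ = M₀·(F₁/F₀) = 5.21 × 4.33/8.75 = 2.5782 km³.
The anomaly ΔM(t) = M(t) − M_∞ decays as ΔM₀·e^(−t/τ) with ΔM₀ = 5.21 − 2.5782 = 2.632 km³.
At t = 0.262 yr, e^(−t/τ) = e^(−0.4400) = 0.6440, so ΔM = 1.695 km³ and M = 2.5782 + 1.695 = 4.2731 km³.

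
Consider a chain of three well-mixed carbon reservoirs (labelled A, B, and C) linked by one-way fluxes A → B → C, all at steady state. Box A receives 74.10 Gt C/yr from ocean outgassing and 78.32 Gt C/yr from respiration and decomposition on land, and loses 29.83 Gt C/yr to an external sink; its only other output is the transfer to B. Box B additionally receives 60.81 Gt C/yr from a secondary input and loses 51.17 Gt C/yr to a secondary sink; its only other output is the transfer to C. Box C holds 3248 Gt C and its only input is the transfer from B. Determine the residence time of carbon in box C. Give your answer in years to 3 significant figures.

Box A: F(A→B) = (74.10 + 78.32) − 29.83 = 122.59 Gt C/yr.
Box B: F(B→C) = (122.59 + 60.81) − 51.17 = 132.23 Gt C/yr.
Box C throughput = its input = 132.23 Gt C/yr; τ = 3248 / 132.23 = 24.56 yr.

24.6 yr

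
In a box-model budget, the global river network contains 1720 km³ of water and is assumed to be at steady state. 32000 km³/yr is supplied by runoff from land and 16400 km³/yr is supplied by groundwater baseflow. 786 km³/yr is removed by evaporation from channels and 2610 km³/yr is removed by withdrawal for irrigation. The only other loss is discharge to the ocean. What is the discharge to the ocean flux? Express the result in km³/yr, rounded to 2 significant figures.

At steady state ΣF_in = ΣF_out.
ΣF_in = 32000 + 16400 = 48400 km³/yr.
Discharge to the ocean flux = ΣF_in − (786 + 2610) = 48400 − 3396 = 45000 km³/yr.

45000 km³/yr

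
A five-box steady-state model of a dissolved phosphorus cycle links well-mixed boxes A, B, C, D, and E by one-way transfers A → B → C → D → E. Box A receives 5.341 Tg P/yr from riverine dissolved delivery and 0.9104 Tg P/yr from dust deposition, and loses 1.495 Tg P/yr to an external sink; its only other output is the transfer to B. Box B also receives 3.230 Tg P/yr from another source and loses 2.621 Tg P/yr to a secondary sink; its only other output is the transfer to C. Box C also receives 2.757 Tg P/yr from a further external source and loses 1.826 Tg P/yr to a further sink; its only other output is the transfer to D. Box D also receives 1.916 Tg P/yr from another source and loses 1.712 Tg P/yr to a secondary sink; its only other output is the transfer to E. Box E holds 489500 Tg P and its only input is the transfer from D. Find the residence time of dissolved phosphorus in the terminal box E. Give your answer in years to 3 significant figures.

Box A: F(A→B) = (5.341 + 0.9104) − 1.495 = 4.7564 Tg P/yr.
Box B: F(B→C) = (4.7564 + 3.230) − 2.621 = 5.3654 Tg P/yr.
Box C: F(C→D) = (5.3654 + 2.757) − 1.826 = 6.2964 Tg P/yr.
Box D: F(D→E) = (6.2964 + 1.916) − 1.712 = 6.5004 Tg P/yr.
Box E throughput = its input = 6.5004 Tg P/yr; τ = 489500 / 6.5004 = 75300 yr.

75300 yr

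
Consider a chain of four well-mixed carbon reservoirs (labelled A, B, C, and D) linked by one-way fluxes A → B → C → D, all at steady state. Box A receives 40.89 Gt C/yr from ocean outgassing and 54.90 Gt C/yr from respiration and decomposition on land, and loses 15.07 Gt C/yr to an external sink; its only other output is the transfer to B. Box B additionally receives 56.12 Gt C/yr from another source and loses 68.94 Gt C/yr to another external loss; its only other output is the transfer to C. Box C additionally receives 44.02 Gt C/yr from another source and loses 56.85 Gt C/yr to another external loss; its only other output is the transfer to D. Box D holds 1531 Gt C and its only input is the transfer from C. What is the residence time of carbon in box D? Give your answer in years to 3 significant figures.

Box A: F(A→B) = (40.89 + 54.90) − 15.07 = 80.720 Gt C/yr.
Box B: F(B→C) = (80.720 + 56.12) − 68.94 = 67.900 Gt C/yr.
Box C: F(C→D) = (67.900 + 44.02) − 56.85 = 55.070 Gt C/yr.
Box D throughput = its input = 55.070 Gt C/yr; τ = 1531 / 55.070 = 27.80 yr.

27.8 yr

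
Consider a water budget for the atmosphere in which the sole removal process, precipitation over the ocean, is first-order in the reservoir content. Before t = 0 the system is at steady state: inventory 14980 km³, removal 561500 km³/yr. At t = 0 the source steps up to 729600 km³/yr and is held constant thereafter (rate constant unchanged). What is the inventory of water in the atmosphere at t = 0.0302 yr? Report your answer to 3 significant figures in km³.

τ = M₀/F₀ = 14980/561500 = 0.02668 yr; rate constant k = 1/τ.
New steady state M_∞ = F₁/k = F₁·τ = 729600 × 0.02668 = 19465 km³.
M(t) = M_∞ + (M₀ − M_∞)·e^(−t/τ); t/τ = 0.0302/0.02668 = 1.132, so e^(−t/τ) = 0.3224.
M(t) = 19465 − 4485 × 0.3224 = 18019 km³.

18000 km³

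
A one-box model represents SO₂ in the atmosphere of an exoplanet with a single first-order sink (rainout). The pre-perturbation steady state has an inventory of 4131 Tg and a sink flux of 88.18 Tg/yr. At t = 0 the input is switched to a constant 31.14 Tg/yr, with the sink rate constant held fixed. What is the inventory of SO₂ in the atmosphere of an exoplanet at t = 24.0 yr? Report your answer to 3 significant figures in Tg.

3060 Tg

Residence time τ = M₀/F₀ = 46.85 yr. The eventual steady state is M_∞ = M₀·(F₁/F₀) = 4131 × 31.14/88.18 = 1458.8 Tg.
The anomaly ΔM(t) = M(t) − M_∞ decays as ΔM₀·e^(−t/τ) with ΔM₀ = 4131 − 1458.8 = 2672 Tg.
At t = 24.0 yr, e^(−t/τ) = e^(−0.5123) = 0.5991, so ΔM = 1601 Tg and M = 1458.8 + 1601 = 3059.8 Tg.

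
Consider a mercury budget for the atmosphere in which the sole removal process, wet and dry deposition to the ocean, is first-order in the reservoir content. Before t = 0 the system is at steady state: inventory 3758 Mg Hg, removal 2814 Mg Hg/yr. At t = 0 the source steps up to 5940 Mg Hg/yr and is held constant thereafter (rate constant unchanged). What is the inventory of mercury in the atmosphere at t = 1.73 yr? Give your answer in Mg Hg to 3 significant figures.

τ = M₀/F₀ = 3758/2814 = 1.335 yr; rate constant k = 1/τ.
New steady state M_∞ = F₁/k = F₁·τ = 5940 × 1.335 = 7932.7 Mg Hg.
M(t) = M_∞ + (M₀ − M_∞)·e^(−t/τ); t/τ = 1.73/1.335 = 1.295, so e^(−t/τ) = 0.2738.
M(t) = 7932.7 − 4175 × 0.2738 = 6789.7 Mg Hg.

6790 Mg Hg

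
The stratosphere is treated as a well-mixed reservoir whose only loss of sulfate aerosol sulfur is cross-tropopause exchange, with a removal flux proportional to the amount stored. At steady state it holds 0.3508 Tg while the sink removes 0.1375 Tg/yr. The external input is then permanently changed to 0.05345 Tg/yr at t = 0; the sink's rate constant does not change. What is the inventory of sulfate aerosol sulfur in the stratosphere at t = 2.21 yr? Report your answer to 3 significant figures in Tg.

0.227 Tg

The sink rate constant is k = F₀/M₀ = 0.1375/0.3508 = 0.3920 yr⁻¹.
Solving dM/dt = F₁ − kM with M(0) = M₀ gives M(t) = F₁/k + (M₀ − F₁/k)·e^(−kt).
F₁/k = 0.05345/0.3920 = 0.13637 Tg; kt = 0.3920 × 2.21 = 0.8662, e^(−kt) = 0.4205.
M(2.21) = 0.13637 + (0.3508 − 0.13637) × 0.4205 = 0.13637 + 0.09018 = 0.22654 Tg.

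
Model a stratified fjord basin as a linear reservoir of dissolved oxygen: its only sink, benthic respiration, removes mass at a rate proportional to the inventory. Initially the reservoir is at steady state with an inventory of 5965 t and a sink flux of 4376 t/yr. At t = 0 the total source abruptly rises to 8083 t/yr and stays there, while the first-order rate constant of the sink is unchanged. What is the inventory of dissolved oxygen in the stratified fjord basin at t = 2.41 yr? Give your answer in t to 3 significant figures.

Residence time τ = M₀/F₀ = 1.363 yr. The eventual steady state is M_∞ = M₀·(F₁/F₀) = 5965 × 8083/4376 = 11018 t.
The anomaly ΔM(t) = M(t) − M_∞ decays as ΔM₀·e^(−t/τ) with ΔM₀ = 5965 − 11018 = −5053 t.
At t = 2.41 yr, e^(−t/τ) = e^(−1.768) = 0.1707, so ΔM = −862.4 t and M = 11018 − 862.4 = 10156 t.

10200 t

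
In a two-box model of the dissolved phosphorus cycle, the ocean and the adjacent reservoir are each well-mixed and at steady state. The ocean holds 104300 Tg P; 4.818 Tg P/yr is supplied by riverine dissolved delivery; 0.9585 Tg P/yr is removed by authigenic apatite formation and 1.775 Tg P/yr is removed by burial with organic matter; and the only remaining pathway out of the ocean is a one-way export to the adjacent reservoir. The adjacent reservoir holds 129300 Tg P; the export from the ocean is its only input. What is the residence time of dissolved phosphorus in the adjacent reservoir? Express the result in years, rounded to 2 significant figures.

Balance the ocean: ΣF_in = 4.8180 Tg P/yr.
Export to the adjacent reservoir = ΣF_in − (0.9585 + 1.775) = 2.0845 Tg P/yr.
At steady state the output of the adjacent reservoir equals its input, 2.0845 Tg P/yr.
τ = M / F = 129300 / 2.0845 = 62030 yr.

62000 yr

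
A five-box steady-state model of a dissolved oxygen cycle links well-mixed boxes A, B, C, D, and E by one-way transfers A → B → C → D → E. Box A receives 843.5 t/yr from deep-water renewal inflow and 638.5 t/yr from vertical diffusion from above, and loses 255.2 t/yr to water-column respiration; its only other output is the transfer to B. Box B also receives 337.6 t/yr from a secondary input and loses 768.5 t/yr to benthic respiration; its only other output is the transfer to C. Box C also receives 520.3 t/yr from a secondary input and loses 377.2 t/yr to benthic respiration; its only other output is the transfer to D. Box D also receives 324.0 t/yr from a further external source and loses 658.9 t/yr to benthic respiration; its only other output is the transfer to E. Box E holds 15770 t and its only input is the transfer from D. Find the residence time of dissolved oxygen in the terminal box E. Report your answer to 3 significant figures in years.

26.1 yr

Box A: F(A→B) = (843.5 + 638.5) − 255.2 = 1226.8 t/yr.
Box B: F(B→C) = (1226.8 + 337.6) − 768.5 = 795.90 t/yr.
Box C: F(C→D) = (795.90 + 520.3) − 377.2 = 939.00 t/yr.
Box D: F(D→E) = (939.00 + 324.0) − 658.9 = 604.10 t/yr.
Box E throughput = its input = 604.10 t/yr; τ = 15770 / 604.10 = 26.10 yr.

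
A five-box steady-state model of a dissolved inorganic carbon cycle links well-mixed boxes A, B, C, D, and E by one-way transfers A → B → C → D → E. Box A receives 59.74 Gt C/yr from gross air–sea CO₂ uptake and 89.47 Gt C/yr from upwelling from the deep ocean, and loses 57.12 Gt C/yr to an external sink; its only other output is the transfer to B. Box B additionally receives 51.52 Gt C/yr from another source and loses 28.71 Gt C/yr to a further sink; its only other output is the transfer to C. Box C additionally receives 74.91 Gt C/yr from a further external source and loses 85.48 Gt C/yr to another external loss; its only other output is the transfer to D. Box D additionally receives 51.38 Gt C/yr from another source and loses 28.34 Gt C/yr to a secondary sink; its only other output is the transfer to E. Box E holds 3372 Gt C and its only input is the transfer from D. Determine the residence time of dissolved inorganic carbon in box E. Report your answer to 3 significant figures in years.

26.5 yr

Box A: F(A→B) = (59.74 + 89.47) − 57.12 = 92.090 Gt C/yr.
Box B: F(B→C) = (92.090 + 51.52) − 28.71 = 114.90 Gt C/yr.
Box C: F(C→D) = (114.90 + 74.91) − 85.48 = 104.33 Gt C/yr.
Box D: F(D→E) = (104.33 + 51.38) − 28.34 = 127.37 Gt C/yr.
Box E throughput = its input = 127.37 Gt C/yr; τ = 3372 / 127.37 = 26.47 yr.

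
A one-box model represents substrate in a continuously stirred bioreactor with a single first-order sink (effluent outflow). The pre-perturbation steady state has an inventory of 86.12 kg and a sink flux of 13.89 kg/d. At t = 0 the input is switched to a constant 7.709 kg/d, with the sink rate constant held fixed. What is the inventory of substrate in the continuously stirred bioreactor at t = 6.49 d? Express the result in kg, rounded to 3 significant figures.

τ = M₀/F₀ = 86.12/13.89 = 6.200 d; rate constant k = 1/τ.
New steady state M_∞ = F₁/k = F₁·τ = 7.709 × 6.200 = 47.797 kg.
M(t) = M_∞ + (M₀ − M_∞)·e^(−t/τ); t/τ = 6.49/6.200 = 1.047, so e^(−t/τ) = 0.3511.
M(t) = 47.797 + 38.32 × 0.3511 = 61.251 kg.

61.3 kg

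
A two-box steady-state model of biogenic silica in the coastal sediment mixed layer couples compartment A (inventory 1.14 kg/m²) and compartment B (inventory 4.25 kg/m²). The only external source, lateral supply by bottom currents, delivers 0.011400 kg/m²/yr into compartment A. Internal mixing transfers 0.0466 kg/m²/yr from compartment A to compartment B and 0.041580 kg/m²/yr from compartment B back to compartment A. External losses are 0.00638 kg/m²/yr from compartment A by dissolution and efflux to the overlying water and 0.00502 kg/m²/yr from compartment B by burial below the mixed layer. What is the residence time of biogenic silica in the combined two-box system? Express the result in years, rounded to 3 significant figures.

473 yr

Residence time in the combined system uses the total inventory and the total *external* removal — internal exchanges between the two boxes cancel.
M_total = 1.14 + 4.25 = 5.3900 kg/m².
ΣF_external_out = 0.00638 + 0.00502 = 0.011400 kg/m²/yr.
τ = M_total / ΣF_ext = 5.3900 / 0.011400 = 472.8 yr.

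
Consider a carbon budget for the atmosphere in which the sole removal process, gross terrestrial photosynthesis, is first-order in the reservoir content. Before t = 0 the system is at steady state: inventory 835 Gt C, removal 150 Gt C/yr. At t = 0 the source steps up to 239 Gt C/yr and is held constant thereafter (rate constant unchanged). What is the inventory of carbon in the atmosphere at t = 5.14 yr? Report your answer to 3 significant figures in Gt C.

τ = M₀/F₀ = 835/150 = 5.567 yr; rate constant k = 1/τ.
New steady state M_∞ = F₁/k = F₁·τ = 239 × 5.567 = 1330.4 Gt C.
M(t) = M_∞ + (M₀ − M_∞)·e^(−t/τ); t/τ = 5.14/5.567 = 0.9234, so e^(−t/τ) = 0.3972.
M(t) = 1330.4 − 495.4 × 0.3972 = 1133.7 Gt C.

1130 Gt C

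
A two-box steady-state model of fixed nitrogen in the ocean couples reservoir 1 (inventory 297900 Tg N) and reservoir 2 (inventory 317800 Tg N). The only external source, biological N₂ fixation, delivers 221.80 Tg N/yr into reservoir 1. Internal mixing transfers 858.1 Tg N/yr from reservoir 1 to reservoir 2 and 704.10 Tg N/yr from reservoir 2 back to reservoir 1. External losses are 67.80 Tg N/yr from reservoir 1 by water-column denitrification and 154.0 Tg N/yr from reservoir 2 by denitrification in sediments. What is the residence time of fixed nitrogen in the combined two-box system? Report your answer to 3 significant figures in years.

Residence time in the combined system uses the total inventory and the total *external* removal — internal exchanges between the two boxes cancel.
M_total = 297900 + 317800 = 615700 Tg N.
ΣF_external_out = 67.80 + 154.0 = 221.80 Tg N/yr.
τ = M_total / ΣF_ext = 615700 / 221.80 = 2776 yr.

2780 yr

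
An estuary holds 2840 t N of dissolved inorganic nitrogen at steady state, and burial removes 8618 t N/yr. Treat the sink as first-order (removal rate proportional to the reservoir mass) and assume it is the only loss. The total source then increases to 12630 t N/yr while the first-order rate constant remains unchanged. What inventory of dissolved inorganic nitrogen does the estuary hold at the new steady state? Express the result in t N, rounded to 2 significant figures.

4200 t N

Rate constant k = F/M = 8618 / 2840 = 3.035 yr⁻¹.
At the new steady state, source = k·M_new ⇒ M_new = 12630 / 3.035 = 4162 t N.
(Equivalently M_new = M × F_new/F_old = 2840 × 12630/8618.)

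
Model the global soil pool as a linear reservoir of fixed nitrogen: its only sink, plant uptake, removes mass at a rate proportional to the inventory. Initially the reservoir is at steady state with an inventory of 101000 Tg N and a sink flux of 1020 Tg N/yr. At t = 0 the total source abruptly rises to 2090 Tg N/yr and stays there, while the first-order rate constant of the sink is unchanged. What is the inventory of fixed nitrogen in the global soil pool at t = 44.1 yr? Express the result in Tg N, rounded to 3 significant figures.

τ = M₀/F₀ = 101000/1020 = 99.02 yr; rate constant k = 1/τ.
New steady state M_∞ = F₁/k = F₁·τ = 2090 × 99.02 = 206950 Tg N.
M(t) = M_∞ + (M₀ − M_∞)·e^(−t/τ); t/τ = 44.1/99.02 = 0.4454, so e^(−t/τ) = 0.6406.
M(t) = 206950 − 106000 × 0.6406 = 139080 Tg N.

139000 Tg N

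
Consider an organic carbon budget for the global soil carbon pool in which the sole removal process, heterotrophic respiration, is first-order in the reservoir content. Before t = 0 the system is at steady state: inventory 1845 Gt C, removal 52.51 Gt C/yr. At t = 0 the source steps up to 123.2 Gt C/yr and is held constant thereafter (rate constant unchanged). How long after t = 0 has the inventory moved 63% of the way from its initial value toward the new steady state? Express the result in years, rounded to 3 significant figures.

34.9 yr

τ = M₀/F₀ = 1845/52.51 = 35.14 yr.
The remaining gap fraction is e^(−t/τ); 63% covered ⇒ e^(−t/τ) = 0.370.
t = −τ ln(0.370) = 35.14 × 0.9943 = 34.93 yr.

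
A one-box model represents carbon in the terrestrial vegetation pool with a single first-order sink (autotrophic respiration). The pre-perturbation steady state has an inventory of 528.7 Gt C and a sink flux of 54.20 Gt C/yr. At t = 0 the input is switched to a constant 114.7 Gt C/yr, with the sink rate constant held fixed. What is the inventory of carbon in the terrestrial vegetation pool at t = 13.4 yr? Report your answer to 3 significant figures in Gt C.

969 Gt C

The sink rate constant is k = F₀/M₀ = 54.20/528.7 = 0.1025 yr⁻¹.
Solving dM/dt = F₁ − kM with M(0) = M₀ gives M(t) = F₁/k + (M₀ − F₁/k)·e^(−kt).
F₁/k = 114.7/0.1025 = 1118.9 Gt C; kt = 0.1025 × 13.4 = 1.374, e^(−kt) = 0.2532.
M(13.4) = 1118.9 + (528.7 − 1118.9) × 0.2532 = 1118.9 − 149.4 = 969.45 Gt C.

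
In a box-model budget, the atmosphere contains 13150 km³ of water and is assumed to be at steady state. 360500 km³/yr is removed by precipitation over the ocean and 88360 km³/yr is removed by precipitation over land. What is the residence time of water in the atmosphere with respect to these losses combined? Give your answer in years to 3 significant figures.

0.0293 yr

Total removal = 360500 + 88360 = 448860 km³/yr.
τ = M / ΣF_out = 13150 / 448860 = 0.02930 yr.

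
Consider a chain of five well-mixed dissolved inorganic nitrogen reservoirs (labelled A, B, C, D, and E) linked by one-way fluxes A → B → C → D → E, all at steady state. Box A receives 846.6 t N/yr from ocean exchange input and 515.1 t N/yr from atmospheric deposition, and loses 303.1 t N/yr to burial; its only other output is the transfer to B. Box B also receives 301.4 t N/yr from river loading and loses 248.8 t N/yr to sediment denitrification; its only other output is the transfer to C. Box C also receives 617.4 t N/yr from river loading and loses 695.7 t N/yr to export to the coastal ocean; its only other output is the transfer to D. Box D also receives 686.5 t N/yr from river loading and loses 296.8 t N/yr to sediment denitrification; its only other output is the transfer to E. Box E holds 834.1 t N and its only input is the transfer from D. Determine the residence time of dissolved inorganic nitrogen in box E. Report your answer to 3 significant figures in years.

0.586 yr

Box A: F(A→B) = (846.6 + 515.1) − 303.1 = 1058.6 t N/yr.
Box B: F(B→C) = (1058.6 + 301.4) − 248.8 = 1111.2 t N/yr.
Box C: F(C→D) = (1111.2 + 617.4) − 695.7 = 1032.9 t N/yr.
Box D: F(D→E) = (1032.9 + 686.5) − 296.8 = 1422.6 t N/yr.
Box E throughput = its input = 1422.6 t N/yr; τ = 834.1 / 1422.6 = 0.5863 yr.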